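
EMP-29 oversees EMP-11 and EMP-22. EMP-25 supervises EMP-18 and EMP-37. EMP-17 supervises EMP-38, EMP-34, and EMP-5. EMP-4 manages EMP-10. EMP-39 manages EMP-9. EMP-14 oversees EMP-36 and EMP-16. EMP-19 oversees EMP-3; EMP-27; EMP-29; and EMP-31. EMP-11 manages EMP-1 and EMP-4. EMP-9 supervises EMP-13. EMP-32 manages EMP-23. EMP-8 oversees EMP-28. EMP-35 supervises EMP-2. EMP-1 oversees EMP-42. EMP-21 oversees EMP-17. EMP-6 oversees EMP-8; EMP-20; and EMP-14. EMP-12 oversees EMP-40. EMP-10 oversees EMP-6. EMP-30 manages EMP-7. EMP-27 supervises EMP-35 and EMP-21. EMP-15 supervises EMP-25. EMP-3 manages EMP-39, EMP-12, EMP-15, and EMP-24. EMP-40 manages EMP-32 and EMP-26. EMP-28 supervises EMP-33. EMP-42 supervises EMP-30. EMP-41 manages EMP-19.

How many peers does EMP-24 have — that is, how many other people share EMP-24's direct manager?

3

EMP-24 reports to EMP-3. EMP-3's other direct reports are EMP-39, EMP-12, EMP-15 — 3 peers.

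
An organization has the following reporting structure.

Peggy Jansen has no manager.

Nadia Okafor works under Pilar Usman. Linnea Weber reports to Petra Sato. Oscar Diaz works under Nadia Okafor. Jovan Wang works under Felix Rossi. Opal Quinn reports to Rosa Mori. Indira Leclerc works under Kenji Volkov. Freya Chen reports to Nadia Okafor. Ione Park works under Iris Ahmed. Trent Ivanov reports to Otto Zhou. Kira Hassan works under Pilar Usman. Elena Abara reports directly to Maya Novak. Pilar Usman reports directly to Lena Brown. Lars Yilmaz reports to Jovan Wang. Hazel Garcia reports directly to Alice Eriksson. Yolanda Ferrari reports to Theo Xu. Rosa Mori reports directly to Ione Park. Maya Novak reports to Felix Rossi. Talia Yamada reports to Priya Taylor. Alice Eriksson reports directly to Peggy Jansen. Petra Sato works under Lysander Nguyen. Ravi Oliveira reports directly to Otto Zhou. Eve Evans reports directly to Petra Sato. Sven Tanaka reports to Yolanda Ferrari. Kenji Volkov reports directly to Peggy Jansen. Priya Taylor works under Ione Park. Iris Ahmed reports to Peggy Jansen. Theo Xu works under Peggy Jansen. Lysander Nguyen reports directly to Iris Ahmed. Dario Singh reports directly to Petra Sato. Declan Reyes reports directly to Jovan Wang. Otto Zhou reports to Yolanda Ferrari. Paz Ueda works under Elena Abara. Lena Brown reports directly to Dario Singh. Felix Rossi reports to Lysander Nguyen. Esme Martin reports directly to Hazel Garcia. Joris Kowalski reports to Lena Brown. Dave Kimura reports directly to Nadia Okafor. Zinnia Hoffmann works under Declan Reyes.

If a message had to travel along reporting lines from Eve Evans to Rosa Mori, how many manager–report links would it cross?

Eve Evans is 3 levels below Iris Ahmed, and Rosa Mori is 2 levels below Iris Ahmed (their lowest common manager). The shortest path runs up from Eve Evans to Iris Ahmed and back down to Rosa Mori: 3 + 2 = 5 links.

5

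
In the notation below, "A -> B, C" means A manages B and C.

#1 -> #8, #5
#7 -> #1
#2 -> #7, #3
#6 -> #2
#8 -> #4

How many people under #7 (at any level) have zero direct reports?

The people in #7's organization with no one reporting to them are #5, #4. That is 2.

2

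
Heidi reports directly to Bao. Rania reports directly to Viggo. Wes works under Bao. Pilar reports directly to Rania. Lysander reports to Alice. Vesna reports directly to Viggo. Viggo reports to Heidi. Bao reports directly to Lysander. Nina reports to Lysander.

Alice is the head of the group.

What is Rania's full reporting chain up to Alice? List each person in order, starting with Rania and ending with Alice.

Rania -> Viggo -> Heidi -> Bao -> Lysander -> Alice

Rania reports to Viggo. Viggo reports to Heidi. Heidi reports to Bao. Bao reports to Lysander. Lysander reports to Alice. Alice is at the top.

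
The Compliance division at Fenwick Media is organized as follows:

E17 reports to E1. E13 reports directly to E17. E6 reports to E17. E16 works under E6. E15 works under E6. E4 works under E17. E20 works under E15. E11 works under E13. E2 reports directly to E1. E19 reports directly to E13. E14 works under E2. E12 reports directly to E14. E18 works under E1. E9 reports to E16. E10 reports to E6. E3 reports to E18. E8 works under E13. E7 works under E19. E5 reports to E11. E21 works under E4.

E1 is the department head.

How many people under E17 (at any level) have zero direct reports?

7

The people in E17's organization with no one reporting to them are E21, E10, E20, E9, E8, E7, E5. That is 7.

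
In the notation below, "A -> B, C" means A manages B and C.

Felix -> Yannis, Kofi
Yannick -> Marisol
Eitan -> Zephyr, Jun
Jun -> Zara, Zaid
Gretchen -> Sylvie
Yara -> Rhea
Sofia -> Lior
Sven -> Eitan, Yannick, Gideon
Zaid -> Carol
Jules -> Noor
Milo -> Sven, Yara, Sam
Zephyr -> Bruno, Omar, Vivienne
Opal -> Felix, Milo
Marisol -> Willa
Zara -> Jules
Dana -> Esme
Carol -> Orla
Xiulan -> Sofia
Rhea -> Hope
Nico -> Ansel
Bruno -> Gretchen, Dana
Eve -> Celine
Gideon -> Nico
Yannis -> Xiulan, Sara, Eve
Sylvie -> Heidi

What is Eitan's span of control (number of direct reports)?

Eitan directly manages Zephyr, Jun. That is 2 direct reports.

2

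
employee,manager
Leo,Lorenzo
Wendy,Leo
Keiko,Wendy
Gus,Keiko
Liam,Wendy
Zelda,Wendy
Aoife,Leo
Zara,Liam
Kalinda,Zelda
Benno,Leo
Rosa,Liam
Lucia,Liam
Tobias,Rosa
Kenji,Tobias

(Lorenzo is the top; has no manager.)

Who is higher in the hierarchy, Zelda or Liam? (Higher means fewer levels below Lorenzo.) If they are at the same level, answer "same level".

same level

Both Zelda and Liam are 3 levels below Lorenzo.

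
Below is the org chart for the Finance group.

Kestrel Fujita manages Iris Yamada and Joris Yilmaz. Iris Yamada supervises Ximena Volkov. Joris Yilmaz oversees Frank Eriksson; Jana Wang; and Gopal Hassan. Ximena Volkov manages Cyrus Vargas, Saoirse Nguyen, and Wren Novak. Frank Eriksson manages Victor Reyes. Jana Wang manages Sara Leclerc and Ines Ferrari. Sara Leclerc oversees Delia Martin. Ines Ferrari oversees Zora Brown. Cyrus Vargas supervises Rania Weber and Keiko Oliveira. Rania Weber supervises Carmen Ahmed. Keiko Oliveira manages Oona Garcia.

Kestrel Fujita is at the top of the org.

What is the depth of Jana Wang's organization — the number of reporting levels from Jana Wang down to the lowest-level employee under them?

The longest chain under Jana Wang runs Jana Wang → Ines Ferrari → Zora Brown, which is 2 levels below Jana Wang.

2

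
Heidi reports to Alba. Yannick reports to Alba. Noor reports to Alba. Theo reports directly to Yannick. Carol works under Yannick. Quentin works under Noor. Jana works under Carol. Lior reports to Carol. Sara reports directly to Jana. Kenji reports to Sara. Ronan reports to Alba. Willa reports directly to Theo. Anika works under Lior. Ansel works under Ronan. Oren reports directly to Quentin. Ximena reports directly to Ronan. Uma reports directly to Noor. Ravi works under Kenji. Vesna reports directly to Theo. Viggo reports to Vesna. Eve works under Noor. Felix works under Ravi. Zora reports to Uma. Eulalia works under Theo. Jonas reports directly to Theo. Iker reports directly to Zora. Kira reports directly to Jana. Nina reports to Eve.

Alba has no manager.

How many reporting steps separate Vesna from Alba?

Chain from Vesna up to Alba: Vesna → Theo → Yannick → Alba. That is 3 steps up, so Vesna is 3 levels below Alba.

3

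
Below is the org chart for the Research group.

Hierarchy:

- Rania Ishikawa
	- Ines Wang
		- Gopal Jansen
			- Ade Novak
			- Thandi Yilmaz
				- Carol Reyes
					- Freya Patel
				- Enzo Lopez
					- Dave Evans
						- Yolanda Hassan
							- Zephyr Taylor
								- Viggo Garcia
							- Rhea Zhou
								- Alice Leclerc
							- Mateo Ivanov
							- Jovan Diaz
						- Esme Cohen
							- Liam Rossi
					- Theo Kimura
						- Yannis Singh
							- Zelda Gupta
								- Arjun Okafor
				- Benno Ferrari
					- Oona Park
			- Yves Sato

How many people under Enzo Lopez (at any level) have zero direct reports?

The people in Enzo Lopez's organization with no one reporting to them are Arjun Okafor, Liam Rossi, Jovan Diaz, Mateo Ivanov, Alice Leclerc, Viggo Garcia. That is 6.

6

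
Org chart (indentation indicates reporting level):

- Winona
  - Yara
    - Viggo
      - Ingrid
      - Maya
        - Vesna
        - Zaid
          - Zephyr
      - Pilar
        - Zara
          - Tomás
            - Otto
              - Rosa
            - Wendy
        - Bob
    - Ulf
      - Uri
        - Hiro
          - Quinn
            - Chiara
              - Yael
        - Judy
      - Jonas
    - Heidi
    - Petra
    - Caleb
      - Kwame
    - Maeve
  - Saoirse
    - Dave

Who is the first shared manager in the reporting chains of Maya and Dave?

Winona

Maya's chain of managers is Viggo, Yara, Winona. Dave's chain of managers is Saoirse, Winona. The first manager that appears in both chains is Winona.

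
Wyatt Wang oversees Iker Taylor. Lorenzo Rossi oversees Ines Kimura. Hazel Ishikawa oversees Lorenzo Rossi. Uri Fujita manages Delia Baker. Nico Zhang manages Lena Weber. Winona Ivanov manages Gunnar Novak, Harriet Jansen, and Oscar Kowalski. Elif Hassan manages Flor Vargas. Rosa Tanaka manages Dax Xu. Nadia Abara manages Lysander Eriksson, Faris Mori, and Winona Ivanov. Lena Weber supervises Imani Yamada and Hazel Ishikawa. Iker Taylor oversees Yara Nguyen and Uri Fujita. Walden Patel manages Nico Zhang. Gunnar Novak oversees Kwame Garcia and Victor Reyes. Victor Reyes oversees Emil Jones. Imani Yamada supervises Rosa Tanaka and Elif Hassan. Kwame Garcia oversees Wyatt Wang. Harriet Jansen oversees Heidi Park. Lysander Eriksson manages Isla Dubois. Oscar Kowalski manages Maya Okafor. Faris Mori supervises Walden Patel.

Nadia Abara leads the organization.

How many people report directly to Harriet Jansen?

Harriet Jansen directly manages Heidi Park. That is 1 direct report.

1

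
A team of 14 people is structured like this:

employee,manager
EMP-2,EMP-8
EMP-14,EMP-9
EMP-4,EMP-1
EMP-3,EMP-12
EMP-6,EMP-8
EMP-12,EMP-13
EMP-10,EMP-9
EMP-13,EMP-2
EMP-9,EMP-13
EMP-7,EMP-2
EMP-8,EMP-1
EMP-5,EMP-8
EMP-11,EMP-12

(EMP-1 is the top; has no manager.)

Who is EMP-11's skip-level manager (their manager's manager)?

EMP-11 reports to EMP-12, and EMP-12 reports to EMP-13. So EMP-11's skip-level manager is EMP-13.

EMP-13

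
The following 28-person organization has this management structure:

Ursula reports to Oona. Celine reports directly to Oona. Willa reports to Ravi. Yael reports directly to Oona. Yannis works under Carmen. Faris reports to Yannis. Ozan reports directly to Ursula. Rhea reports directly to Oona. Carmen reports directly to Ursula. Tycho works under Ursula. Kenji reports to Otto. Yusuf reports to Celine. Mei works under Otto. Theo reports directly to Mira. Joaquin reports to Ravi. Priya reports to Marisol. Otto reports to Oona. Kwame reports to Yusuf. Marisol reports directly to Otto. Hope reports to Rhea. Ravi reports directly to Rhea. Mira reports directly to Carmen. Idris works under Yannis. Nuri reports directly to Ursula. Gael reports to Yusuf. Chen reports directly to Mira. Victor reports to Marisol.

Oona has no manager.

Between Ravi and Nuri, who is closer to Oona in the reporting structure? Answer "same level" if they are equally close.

same level

Both Ravi and Nuri are 2 levels below Oona.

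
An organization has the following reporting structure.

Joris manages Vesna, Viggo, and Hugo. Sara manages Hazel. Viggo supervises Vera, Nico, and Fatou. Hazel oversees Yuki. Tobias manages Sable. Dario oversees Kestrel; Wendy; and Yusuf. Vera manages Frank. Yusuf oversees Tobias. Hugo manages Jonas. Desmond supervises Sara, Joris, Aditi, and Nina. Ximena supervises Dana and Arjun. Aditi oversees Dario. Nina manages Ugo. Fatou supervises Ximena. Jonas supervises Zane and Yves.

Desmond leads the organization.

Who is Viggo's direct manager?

Joris

Viggo reports directly to Joris.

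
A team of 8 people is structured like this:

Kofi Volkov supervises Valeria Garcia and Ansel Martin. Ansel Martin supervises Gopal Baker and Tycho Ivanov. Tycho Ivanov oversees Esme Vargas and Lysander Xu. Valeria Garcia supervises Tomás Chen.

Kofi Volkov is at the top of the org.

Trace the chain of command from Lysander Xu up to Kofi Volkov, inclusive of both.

Lysander Xu reports to Tycho Ivanov. Tycho Ivanov reports to Ansel Martin. Ansel Martin reports to Kofi Volkov. Kofi Volkov is at the top.

Lysander Xu -> Tycho Ivanov -> Ansel Martin -> Kofi Volkov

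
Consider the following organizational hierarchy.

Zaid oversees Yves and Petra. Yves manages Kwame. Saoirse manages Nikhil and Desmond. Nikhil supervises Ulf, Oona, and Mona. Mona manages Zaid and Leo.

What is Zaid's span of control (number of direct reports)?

Zaid directly manages Yves, Petra. That is 2 direct reports.

2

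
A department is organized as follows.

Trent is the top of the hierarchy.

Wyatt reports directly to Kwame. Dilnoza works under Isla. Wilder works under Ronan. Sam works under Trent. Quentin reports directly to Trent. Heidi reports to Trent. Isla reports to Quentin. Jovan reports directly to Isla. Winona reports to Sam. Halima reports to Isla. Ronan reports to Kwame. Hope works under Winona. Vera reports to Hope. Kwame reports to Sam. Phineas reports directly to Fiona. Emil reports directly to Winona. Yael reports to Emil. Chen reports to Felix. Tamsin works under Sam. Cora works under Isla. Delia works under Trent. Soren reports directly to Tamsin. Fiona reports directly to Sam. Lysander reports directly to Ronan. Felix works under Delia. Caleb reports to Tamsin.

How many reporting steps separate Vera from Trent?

Chain from Vera up to Trent: Vera → Hope → Winona → Sam → Trent. That is 4 steps up, so Vera is 4 levels below Trent.

4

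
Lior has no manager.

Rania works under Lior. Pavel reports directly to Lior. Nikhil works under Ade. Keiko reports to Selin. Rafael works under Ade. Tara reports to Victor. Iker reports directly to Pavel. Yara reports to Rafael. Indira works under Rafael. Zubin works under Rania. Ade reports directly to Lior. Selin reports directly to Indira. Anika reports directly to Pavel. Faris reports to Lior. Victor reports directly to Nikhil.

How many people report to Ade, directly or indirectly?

Ade directly manages Nikhil, Rafael. Under Nikhil: Victor, Tara (2). Under Rafael: Yara, Indira, Selin, Keiko (4). So Ade's organization is 2 direct reports plus everyone under them: 3 + 5 = 8.

8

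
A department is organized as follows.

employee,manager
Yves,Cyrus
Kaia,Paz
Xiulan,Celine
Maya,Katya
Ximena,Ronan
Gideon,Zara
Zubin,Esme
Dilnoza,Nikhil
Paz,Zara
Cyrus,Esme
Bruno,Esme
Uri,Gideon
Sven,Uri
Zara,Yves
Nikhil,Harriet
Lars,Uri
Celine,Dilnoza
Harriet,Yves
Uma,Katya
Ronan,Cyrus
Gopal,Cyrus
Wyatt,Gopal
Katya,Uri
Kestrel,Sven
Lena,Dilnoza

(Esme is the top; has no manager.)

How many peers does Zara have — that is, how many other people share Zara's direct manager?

1

Zara reports to Yves. Yves's other direct reports are Harriet — 1 peer.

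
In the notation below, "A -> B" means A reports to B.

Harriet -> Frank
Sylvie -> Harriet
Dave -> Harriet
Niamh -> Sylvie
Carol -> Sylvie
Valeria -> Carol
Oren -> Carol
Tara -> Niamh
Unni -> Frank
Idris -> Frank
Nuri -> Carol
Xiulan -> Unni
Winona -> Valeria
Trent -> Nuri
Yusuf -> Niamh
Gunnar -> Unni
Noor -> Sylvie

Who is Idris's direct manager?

Frank

Idris reports directly to Frank.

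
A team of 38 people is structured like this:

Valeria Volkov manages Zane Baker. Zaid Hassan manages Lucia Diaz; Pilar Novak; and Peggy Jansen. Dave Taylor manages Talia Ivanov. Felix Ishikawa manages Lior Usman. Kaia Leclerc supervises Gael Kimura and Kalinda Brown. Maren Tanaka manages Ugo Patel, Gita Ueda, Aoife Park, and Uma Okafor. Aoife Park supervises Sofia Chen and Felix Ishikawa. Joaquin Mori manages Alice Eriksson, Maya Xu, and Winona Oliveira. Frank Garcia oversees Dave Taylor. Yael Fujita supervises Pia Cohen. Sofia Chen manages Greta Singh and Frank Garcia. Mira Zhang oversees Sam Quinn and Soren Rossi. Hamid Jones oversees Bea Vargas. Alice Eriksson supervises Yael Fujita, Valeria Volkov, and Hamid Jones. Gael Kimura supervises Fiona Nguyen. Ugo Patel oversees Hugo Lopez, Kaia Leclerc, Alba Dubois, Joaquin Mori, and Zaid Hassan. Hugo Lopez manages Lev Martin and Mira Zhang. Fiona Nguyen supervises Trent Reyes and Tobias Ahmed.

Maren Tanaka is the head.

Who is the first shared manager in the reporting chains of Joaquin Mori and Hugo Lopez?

Ugo Patel

Joaquin Mori's chain of managers is Ugo Patel, Maren Tanaka. Hugo Lopez's chain of managers is Ugo Patel, Maren Tanaka. The first manager that appears in both chains is Ugo Patel.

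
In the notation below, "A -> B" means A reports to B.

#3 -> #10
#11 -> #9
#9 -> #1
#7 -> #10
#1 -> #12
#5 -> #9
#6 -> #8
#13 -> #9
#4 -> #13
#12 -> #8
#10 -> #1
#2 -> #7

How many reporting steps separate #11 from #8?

4

Chain from #11 up to #8: #11 → #9 → #1 → #12 → #8. That is 4 steps up, so #11 is 4 levels below #8.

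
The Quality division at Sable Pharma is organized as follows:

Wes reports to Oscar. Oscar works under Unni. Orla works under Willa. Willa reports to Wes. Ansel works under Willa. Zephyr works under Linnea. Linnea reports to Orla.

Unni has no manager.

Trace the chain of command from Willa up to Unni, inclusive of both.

Willa -> Wes -> Oscar -> Unni

Willa reports to Wes. Wes reports to Oscar. Oscar reports to Unni. Unni is at the top.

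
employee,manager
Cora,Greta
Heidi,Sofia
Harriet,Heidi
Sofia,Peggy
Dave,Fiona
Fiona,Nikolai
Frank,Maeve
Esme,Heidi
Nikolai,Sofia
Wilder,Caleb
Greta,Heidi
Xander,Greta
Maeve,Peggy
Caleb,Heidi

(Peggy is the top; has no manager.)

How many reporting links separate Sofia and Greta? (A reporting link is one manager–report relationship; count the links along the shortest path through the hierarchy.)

2

Greta is in Sofia's organization: the chain from Greta up to Sofia is Greta → Heidi → Sofia, which is 2 links.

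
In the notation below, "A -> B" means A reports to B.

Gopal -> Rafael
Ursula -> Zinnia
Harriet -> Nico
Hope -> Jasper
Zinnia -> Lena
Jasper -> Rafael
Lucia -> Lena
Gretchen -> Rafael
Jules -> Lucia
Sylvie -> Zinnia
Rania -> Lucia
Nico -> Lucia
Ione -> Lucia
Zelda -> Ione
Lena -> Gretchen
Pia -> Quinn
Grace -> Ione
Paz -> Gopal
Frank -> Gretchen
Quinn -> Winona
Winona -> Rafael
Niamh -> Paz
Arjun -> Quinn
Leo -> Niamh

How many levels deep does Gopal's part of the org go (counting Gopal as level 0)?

3

The longest chain under Gopal runs Gopal → Paz → Niamh → Leo, which is 3 levels below Gopal.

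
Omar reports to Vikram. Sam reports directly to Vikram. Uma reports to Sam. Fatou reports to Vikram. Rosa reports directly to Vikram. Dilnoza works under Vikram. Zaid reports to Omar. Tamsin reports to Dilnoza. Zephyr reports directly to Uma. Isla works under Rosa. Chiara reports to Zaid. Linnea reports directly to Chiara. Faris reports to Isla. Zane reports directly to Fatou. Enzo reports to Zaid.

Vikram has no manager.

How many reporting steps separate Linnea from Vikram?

4

Chain from Linnea up to Vikram: Linnea → Chiara → Zaid → Omar → Vikram. That is 4 steps up, so Linnea is 4 levels below Vikram.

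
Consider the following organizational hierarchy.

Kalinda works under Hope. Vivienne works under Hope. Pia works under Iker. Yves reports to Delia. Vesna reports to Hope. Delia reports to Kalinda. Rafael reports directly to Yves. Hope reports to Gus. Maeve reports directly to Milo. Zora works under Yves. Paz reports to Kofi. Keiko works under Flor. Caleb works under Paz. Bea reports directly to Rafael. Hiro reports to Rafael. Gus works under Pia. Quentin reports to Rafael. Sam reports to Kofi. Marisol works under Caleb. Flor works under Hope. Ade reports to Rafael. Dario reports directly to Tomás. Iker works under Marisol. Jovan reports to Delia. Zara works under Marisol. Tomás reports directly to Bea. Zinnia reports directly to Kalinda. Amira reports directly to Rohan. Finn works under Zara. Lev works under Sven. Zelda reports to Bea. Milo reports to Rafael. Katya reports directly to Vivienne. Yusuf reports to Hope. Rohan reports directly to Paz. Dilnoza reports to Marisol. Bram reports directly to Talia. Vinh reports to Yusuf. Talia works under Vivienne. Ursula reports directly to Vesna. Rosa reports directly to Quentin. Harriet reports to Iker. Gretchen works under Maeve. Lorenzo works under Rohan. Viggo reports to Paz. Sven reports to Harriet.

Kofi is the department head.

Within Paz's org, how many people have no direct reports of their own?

The people in Paz's organization with no one reporting to them are Viggo, Amira, Lorenzo, Finn, Dilnoza, Ursula, Vinh, Keiko, Katya, Bram, Zinnia, Zora, Ade, Hiro, Rosa, Gretchen, Dario, Zelda, Jovan, Lev. That is 20.

20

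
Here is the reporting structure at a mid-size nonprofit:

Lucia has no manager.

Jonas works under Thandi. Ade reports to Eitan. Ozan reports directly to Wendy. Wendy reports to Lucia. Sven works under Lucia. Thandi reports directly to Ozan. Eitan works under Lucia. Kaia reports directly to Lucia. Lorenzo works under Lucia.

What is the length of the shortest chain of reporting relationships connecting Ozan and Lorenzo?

Ozan is 2 levels below Lucia, and Lorenzo is 1 level below Lucia (their lowest common manager). The shortest path runs up from Ozan to Lucia and back down to Lorenzo: 2 + 1 = 3 links.

3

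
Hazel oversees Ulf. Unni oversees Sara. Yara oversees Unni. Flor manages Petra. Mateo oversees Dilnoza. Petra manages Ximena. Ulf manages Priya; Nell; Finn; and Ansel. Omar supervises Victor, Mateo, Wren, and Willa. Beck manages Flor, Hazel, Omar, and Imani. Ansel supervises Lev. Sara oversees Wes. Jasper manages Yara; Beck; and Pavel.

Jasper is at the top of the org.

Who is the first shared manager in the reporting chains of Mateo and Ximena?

Beck

Mateo's chain of managers is Omar, Beck, Jasper. Ximena's chain of managers is Petra, Flor, Beck, Jasper. The first manager that appears in both chains is Beck.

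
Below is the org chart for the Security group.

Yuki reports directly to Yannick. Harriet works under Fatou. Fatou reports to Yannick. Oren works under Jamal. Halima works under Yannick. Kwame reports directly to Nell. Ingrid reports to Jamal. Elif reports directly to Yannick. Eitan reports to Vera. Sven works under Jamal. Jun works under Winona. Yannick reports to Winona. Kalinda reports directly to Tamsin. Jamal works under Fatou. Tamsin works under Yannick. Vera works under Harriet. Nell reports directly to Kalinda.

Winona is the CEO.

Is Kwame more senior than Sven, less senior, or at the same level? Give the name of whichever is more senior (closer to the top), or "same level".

Sven

Kwame is 5 levels below Winona; Sven is 4. Sven is higher.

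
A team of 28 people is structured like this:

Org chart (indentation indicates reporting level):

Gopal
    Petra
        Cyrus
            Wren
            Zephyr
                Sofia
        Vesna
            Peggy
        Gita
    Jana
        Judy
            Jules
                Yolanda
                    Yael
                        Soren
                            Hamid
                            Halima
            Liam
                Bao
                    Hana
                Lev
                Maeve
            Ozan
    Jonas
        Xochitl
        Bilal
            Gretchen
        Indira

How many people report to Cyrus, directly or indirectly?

3

Cyrus directly manages Wren, Zephyr. Wren has no reports. Under Zephyr: Sofia (1). So Cyrus's organization is 2 direct reports plus everyone under them: 1 + 2 = 3.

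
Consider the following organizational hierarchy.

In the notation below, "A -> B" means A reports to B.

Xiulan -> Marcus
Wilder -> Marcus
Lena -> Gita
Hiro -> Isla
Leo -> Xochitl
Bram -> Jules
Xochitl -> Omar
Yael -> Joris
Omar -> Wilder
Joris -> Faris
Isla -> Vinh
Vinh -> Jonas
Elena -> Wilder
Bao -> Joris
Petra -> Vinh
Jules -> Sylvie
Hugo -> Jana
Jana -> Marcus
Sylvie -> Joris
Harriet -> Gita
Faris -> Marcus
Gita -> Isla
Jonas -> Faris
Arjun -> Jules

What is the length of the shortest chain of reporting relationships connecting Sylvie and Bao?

Sylvie is 1 level below Joris, and Bao is 1 level below Joris (their lowest common manager). The shortest path runs up from Sylvie to Joris and back down to Bao: 1 + 1 = 2 links.

2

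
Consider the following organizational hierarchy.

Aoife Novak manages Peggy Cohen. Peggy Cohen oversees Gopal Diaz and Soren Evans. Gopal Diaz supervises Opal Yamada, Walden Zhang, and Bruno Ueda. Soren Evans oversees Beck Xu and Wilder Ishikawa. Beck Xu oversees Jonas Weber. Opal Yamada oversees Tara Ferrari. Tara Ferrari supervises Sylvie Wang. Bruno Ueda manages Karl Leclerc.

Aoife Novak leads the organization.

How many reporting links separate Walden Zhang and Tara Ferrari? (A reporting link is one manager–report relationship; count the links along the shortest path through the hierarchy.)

3

Walden Zhang is 1 level below Gopal Diaz, and Tara Ferrari is 2 levels below Gopal Diaz (their lowest common manager). The shortest path runs up from Walden Zhang to Gopal Diaz and back down to Tara Ferrari: 1 + 2 = 3 links.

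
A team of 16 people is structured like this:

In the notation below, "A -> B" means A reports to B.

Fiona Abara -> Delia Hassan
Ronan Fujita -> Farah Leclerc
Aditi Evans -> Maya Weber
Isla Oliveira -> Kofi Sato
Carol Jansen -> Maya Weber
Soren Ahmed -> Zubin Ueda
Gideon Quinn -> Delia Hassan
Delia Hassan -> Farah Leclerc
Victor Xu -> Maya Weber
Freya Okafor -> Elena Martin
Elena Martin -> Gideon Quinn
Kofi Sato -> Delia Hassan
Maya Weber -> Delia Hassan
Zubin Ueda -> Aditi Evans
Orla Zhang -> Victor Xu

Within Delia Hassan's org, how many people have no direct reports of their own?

The people in Delia Hassan's organization with no one reporting to them are Isla Oliveira, Fiona Abara, Freya Okafor, Carol Jansen, Orla Zhang, Soren Ahmed. That is 6.

6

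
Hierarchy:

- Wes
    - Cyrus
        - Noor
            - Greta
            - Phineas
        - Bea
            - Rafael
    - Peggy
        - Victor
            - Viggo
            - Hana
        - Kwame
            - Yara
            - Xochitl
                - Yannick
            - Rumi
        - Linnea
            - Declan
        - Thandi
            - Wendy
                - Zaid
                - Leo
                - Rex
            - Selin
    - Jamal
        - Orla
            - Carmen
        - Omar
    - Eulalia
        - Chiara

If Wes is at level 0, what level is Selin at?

3

Chain from Selin up to Wes: Selin → Thandi → Peggy → Wes. That is 3 steps up, so Selin is 3 levels below Wes.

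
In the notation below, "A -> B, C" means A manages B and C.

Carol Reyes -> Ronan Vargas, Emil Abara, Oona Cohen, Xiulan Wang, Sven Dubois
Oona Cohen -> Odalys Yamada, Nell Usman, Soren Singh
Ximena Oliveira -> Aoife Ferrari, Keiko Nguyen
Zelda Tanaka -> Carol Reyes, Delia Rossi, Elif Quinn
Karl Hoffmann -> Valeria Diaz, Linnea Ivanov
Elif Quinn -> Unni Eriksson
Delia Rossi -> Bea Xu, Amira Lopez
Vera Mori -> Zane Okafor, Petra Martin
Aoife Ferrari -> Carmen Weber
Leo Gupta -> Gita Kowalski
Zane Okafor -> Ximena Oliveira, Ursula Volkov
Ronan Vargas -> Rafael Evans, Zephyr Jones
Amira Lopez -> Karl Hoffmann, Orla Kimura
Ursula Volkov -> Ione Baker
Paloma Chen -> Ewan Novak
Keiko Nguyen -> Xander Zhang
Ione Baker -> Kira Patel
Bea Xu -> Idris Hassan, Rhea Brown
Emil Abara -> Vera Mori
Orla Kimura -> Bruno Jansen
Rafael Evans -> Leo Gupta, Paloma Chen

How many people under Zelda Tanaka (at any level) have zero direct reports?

The people in Zelda Tanaka's organization with no one reporting to them are Unni Eriksson, Bruno Jansen, Linnea Ivanov, Valeria Diaz, Rhea Brown, Idris Hassan, Sven Dubois, Xiulan Wang, Soren Singh, Nell Usman, Odalys Yamada, Petra Martin, Kira Patel, Xander Zhang, Carmen Weber, Zephyr Jones, Ewan Novak, Gita Kowalski. That is 18.

18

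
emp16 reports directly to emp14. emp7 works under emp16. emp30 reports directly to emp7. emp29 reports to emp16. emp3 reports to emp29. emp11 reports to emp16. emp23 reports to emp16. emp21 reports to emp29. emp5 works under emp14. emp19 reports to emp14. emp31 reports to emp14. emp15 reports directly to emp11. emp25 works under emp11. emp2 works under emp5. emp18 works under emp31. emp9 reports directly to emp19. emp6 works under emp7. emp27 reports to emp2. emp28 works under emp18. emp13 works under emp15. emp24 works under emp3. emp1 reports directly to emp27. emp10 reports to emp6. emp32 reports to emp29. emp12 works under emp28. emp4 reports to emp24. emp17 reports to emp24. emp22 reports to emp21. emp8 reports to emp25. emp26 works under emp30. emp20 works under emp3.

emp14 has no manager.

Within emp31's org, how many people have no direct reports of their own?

The only person in emp31's organization with no one reporting to them is emp12. That is 1.

1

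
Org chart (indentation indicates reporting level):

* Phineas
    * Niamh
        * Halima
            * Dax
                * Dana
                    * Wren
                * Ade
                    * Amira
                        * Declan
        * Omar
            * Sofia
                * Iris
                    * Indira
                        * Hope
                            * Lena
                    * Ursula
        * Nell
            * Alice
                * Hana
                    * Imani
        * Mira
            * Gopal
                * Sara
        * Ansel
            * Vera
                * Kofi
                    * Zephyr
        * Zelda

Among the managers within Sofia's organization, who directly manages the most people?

Iris

Direct-report counts within Sofia's organization: Sofia has 1; Iris has 2; Indira has 1; Hope has 1. The largest is 2, held by Iris.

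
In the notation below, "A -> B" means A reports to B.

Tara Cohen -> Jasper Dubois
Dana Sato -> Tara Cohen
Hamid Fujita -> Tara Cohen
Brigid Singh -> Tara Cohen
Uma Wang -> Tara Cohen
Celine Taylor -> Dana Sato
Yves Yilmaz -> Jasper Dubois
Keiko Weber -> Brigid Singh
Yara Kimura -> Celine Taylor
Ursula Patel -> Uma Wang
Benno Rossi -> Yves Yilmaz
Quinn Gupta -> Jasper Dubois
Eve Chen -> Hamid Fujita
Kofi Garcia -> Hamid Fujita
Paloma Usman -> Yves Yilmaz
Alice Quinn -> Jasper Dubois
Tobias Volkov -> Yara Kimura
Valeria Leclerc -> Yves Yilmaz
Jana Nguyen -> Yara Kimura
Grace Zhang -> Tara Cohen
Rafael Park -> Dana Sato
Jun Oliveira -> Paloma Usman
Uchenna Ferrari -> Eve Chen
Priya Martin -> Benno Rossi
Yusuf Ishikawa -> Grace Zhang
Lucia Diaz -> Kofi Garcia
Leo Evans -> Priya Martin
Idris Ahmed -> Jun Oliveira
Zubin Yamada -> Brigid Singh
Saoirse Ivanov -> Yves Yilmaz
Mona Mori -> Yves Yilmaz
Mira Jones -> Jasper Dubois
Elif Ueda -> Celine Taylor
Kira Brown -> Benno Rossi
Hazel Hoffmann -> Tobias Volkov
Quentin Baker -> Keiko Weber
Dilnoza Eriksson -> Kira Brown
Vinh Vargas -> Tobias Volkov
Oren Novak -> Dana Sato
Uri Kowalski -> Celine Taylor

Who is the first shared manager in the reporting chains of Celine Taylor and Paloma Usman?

Celine Taylor's chain of managers is Dana Sato, Tara Cohen, Jasper Dubois. Paloma Usman's chain of managers is Yves Yilmaz, Jasper Dubois. The first manager that appears in both chains is Jasper Dubois.

Jasper Dubois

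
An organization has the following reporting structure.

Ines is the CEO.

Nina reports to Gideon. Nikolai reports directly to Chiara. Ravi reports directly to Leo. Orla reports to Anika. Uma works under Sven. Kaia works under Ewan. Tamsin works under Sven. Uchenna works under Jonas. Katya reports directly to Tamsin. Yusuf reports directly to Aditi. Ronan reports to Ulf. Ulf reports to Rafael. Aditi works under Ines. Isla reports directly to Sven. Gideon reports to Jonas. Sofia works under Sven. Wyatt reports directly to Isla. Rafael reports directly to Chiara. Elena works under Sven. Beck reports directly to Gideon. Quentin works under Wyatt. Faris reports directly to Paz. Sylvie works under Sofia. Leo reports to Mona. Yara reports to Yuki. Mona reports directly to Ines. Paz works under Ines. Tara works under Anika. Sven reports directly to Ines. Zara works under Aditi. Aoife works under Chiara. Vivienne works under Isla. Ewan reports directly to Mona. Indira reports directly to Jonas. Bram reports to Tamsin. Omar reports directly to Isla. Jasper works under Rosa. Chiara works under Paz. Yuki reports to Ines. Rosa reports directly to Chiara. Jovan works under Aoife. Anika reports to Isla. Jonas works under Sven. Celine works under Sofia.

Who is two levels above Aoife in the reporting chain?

Aoife reports to Chiara, and Chiara reports to Paz. So Aoife's skip-level manager is Paz.

Paz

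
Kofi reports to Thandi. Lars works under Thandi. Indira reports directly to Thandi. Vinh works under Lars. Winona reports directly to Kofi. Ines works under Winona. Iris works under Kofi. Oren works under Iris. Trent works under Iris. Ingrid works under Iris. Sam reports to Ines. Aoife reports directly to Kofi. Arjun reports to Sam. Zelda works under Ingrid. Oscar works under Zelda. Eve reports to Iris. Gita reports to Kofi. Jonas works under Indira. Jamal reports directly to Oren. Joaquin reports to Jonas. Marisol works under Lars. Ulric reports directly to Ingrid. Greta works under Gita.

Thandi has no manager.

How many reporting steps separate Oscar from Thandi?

5

Chain from Oscar up to Thandi: Oscar → Zelda → Ingrid → Iris → Kofi → Thandi. That is 5 steps up, so Oscar is 5 levels below Thandi.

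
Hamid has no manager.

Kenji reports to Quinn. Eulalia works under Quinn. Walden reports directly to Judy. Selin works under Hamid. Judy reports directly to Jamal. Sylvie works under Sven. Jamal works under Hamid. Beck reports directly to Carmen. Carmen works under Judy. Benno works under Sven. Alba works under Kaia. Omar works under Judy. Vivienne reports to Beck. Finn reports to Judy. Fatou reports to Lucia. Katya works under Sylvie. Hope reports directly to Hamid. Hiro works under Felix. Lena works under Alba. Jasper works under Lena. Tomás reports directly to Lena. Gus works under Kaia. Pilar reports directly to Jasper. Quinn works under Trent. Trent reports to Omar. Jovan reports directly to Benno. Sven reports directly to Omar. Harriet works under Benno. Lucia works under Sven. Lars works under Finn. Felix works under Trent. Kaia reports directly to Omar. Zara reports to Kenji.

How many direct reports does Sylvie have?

Sylvie directly manages Katya. That is 1 direct report.

1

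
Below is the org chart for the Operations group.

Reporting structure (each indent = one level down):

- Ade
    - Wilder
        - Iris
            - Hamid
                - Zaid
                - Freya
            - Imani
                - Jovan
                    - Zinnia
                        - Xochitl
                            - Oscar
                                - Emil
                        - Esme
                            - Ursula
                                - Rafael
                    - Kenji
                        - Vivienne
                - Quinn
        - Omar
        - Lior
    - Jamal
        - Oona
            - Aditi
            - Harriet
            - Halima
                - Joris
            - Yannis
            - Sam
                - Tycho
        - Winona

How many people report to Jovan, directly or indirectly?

9

Jovan directly manages Zinnia, Kenji. Under Zinnia: Esme, Ursula, Rafael, Xochitl, Oscar, Emil (6). Under Kenji: Vivienne (1). So Jovan's organization is 2 direct reports plus everyone under them: 7 + 2 = 9.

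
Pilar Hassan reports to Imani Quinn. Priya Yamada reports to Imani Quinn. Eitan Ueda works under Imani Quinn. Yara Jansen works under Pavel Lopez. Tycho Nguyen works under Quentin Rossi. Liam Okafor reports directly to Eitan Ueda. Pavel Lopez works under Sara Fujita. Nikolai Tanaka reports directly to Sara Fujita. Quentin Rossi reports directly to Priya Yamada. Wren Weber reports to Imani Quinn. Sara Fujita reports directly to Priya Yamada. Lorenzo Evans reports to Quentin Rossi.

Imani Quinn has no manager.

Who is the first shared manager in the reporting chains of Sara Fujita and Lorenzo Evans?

Priya Yamada

Sara Fujita's chain of managers is Priya Yamada, Imani Quinn. Lorenzo Evans's chain of managers is Quentin Rossi, Priya Yamada, Imani Quinn. The first manager that appears in both chains is Priya Yamada.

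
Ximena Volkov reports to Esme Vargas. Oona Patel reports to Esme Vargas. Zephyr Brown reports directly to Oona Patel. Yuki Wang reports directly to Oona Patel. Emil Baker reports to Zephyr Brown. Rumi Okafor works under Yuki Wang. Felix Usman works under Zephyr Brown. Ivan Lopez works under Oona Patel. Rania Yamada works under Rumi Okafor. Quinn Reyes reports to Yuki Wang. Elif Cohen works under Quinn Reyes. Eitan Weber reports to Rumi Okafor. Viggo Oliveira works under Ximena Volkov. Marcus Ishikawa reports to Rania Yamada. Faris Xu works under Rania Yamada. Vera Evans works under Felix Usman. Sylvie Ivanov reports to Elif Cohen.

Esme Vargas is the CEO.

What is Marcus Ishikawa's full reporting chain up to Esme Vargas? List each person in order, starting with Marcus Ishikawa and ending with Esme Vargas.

Marcus Ishikawa -> Rania Yamada -> Rumi Okafor -> Yuki Wang -> Oona Patel -> Esme Vargas

Marcus Ishikawa reports to Rania Yamada. Rania Yamada reports to Rumi Okafor. Rumi Okafor reports to Yuki Wang. Yuki Wang reports to Oona Patel. Oona Patel reports to Esme Vargas. Esme Vargas is at the top.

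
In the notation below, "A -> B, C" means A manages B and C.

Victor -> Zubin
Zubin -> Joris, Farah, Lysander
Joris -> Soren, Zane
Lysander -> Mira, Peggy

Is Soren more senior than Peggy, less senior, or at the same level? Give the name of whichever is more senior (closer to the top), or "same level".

Both Soren and Peggy are 3 levels below Victor.

same level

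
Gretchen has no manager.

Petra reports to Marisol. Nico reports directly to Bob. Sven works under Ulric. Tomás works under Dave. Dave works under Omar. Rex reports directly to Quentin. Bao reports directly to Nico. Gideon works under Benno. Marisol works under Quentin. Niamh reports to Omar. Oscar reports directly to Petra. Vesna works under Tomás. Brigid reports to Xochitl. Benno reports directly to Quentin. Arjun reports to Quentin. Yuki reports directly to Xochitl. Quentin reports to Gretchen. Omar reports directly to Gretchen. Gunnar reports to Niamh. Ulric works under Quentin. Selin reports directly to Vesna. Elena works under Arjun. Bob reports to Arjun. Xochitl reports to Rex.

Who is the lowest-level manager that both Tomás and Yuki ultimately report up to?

Tomás's chain of managers is Dave, Omar, Gretchen. Yuki's chain of managers is Xochitl, Rex, Quentin, Gretchen. The first manager that appears in both chains is Gretchen.

Gretchen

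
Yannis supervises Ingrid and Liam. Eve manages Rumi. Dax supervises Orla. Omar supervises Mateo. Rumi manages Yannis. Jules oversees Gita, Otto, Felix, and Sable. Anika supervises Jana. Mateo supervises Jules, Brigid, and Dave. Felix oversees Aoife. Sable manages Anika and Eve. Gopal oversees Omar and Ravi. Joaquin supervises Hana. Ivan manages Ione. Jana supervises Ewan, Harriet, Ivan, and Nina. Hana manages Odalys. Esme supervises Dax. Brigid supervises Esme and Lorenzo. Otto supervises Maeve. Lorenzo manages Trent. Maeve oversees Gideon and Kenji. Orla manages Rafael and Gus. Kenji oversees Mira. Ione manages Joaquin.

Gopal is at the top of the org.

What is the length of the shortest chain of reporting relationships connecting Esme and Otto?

4

Esme is 2 levels below Mateo, and Otto is 2 levels below Mateo (their lowest common manager). The shortest path runs up from Esme to Mateo and back down to Otto: 2 + 2 = 4 links.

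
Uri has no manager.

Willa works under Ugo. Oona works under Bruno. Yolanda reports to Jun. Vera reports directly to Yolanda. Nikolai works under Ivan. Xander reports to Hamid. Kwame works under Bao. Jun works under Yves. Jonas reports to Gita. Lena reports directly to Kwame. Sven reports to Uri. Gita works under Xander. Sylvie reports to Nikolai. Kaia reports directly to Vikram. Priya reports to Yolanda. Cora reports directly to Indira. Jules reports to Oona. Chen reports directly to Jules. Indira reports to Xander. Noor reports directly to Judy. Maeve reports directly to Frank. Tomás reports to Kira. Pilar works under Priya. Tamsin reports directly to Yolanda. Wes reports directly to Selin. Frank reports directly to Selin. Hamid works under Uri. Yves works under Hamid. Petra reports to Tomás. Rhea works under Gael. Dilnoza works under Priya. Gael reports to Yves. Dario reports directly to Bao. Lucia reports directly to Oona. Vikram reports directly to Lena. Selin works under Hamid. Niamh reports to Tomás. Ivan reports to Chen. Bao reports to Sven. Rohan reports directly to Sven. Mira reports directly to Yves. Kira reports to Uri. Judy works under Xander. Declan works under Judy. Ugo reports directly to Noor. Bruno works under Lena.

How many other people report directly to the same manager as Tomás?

Tomás reports to Kira, and Kira has no other direct reports. Tomás has 0 peers.

0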